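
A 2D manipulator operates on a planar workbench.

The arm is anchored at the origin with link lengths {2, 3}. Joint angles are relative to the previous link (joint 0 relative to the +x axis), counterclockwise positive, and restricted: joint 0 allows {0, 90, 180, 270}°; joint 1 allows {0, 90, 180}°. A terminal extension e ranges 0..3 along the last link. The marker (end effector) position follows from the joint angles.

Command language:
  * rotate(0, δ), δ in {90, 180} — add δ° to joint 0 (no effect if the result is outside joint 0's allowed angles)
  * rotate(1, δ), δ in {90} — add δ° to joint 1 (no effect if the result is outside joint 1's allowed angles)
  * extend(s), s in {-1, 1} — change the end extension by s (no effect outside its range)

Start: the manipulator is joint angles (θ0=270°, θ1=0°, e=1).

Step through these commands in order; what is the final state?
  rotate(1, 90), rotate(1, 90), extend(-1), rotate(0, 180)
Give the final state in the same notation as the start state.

joint angles (θ0=90°, θ1=180°, e=0)

t0: joint angles (θ0=270°, θ1=0°, e=1)
[1] after rotate(1, 90): joint angles (θ0=270°, θ1=90°, e=1)
[2] after rotate(1, 90): joint angles (θ0=270°, θ1=180°, e=1)
[3] after extend(-1): joint angles (θ0=270°, θ1=180°, e=0)
[4] after rotate(0, 180): joint angles (θ0=90°, θ1=180°, e=0)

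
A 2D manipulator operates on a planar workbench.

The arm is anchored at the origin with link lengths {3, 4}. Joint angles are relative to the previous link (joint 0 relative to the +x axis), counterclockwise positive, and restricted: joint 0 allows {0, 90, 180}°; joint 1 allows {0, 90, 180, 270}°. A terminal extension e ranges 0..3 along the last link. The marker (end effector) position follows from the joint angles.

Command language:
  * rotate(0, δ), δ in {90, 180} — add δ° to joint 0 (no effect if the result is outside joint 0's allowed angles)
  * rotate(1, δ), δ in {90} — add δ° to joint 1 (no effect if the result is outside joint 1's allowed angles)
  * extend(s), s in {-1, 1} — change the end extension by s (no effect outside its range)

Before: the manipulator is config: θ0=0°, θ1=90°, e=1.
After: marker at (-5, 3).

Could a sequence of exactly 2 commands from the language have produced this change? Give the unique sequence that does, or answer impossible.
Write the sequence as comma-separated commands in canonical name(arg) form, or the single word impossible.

key: order matters: swapping rotate(0, 90) and rotate(0, 180) lands elsewhere
initial: config: θ0=0°, θ1=90°, e=1
step 1 (rotate(0, 90)): config: θ0=90°, θ1=90°, e=1
step 2 (rotate(0, 180)): config: θ0=90°, θ1=90°, e=1
uniquely the one of 25 2-step routes that fits.

rotate(0, 90), rotate(0, 180)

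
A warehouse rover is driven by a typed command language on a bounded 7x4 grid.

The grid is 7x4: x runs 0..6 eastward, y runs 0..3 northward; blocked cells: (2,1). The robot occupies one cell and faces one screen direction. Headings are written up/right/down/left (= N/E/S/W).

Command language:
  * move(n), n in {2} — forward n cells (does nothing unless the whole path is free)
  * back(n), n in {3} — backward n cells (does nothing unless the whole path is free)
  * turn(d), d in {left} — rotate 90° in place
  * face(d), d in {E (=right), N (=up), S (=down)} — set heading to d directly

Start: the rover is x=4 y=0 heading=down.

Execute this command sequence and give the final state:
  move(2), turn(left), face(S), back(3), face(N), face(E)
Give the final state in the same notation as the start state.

begin: x=4 y=0 heading=down
t=1 move(2) ⇒ x=4 y=0 heading=down
t=2 turn(left) ⇒ x=4 y=0 heading=right
t=3 face(S) ⇒ x=4 y=0 heading=down
t=4 back(3) ⇒ x=4 y=3 heading=down
t=5 face(N) ⇒ x=4 y=3 heading=up
t=6 face(E) ⇒ x=4 y=3 heading=right

x=4 y=3 heading=right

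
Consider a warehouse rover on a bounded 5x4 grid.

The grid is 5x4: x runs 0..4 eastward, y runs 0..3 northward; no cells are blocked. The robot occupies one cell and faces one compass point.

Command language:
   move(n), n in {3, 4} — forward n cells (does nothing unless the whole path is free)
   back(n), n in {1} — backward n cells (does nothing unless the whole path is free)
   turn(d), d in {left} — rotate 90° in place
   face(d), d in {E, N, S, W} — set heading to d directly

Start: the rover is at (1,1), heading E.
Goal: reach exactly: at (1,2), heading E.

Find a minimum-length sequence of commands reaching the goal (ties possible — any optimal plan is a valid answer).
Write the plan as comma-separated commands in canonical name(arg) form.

face(S), back(1), face(E)

t0: at (1,1), heading E
t=1 face(S) ⇒ at (1,1), heading S
t=2 back(1) ⇒ at (1,2), heading S
t=3 face(E) ⇒ at (1,2), heading E
minimal: 3 command(s), checked below 3.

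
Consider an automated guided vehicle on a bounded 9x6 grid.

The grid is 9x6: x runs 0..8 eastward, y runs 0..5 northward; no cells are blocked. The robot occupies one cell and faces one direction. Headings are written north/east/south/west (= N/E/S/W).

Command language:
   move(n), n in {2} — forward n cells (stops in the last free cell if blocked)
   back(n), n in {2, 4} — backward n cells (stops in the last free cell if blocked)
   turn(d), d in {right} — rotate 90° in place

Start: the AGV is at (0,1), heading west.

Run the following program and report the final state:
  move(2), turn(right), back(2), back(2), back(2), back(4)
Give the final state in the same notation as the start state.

start: at (0,1), heading west
[1] after move(2): at (0,1), heading west
[2] after turn(right): at (0,1), heading north
[3] after back(2): at (0,0), heading north
[4] after back(2): at (0,0), heading north
[5] after back(2): at (0,0), heading north
[6] after back(4): at (0,0), heading north

at (0,0), heading north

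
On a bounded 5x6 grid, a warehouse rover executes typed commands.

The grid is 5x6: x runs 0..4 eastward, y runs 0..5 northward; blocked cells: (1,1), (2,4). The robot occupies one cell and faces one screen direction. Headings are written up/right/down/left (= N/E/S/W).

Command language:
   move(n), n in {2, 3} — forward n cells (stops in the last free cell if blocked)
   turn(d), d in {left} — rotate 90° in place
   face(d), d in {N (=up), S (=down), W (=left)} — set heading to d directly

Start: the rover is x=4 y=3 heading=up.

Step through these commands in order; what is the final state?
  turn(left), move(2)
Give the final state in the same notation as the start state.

begin: x=4 y=3 heading=up
t=1 turn(left) ⇒ x=4 y=3 heading=left
t=2 move(2) ⇒ x=2 y=3 heading=left

x=2 y=3 heading=left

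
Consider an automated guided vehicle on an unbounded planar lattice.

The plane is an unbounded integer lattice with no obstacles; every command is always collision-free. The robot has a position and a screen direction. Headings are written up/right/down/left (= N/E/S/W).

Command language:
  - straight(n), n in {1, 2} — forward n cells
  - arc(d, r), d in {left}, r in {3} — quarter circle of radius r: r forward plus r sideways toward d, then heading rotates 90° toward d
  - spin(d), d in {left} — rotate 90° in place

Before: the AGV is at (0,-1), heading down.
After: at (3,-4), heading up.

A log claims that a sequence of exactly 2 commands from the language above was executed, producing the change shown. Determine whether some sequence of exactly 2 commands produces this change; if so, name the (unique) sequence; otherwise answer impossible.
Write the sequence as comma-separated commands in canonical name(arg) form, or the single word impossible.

arc(left, 3), spin(left)

key: order matters: swapping arc(left, 3) and spin(left) lands elsewhere
begin: at (0,-1), heading down
[1] after arc(left, 3): at (3,-4), heading right
[2] after spin(left): at (3,-4), heading up
uniquely the one of 16 2-step routes that fits.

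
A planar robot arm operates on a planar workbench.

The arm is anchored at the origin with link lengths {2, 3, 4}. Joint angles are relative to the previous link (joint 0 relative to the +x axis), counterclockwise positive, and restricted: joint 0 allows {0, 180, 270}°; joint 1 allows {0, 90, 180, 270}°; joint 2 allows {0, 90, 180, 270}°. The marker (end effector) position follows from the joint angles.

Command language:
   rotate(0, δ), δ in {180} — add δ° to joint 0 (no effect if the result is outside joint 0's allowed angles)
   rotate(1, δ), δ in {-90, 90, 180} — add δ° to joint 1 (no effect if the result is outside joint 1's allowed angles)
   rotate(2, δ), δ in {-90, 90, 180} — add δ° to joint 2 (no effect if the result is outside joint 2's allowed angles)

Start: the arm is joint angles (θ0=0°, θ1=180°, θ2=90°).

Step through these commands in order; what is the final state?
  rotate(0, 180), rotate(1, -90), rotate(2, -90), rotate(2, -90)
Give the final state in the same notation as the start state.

start: joint angles (θ0=0°, θ1=180°, θ2=90°)
step 1 (rotate(0, 180)): joint angles (θ0=180°, θ1=180°, θ2=90°)
step 2 (rotate(1, -90)): joint angles (θ0=180°, θ1=90°, θ2=90°)
step 3 (rotate(2, -90)): joint angles (θ0=180°, θ1=90°, θ2=0°)
step 4 (rotate(2, -90)): joint angles (θ0=180°, θ1=90°, θ2=270°)

joint angles (θ0=180°, θ1=90°, θ2=270°)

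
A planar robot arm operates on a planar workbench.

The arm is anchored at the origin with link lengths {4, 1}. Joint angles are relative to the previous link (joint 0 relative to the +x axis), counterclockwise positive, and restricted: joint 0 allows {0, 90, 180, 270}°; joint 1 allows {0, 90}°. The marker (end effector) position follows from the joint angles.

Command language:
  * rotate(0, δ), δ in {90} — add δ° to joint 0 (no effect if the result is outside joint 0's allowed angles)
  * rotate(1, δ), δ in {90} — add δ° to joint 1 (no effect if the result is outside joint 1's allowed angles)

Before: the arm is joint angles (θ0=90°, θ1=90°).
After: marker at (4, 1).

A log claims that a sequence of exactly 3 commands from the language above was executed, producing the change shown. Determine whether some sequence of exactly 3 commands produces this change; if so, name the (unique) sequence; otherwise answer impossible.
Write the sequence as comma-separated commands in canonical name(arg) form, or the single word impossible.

begin: joint angles (θ0=90°, θ1=90°)
t=1 rotate(0, 90) ⇒ joint angles (θ0=180°, θ1=90°)
t=2 rotate(0, 90) ⇒ joint angles (θ0=270°, θ1=90°)
t=3 rotate(0, 90) ⇒ joint angles (θ0=0°, θ1=90°)
uniquely the one of 8 3-step routes that fits.

rotate(0, 90), rotate(0, 90), rotate(0, 90)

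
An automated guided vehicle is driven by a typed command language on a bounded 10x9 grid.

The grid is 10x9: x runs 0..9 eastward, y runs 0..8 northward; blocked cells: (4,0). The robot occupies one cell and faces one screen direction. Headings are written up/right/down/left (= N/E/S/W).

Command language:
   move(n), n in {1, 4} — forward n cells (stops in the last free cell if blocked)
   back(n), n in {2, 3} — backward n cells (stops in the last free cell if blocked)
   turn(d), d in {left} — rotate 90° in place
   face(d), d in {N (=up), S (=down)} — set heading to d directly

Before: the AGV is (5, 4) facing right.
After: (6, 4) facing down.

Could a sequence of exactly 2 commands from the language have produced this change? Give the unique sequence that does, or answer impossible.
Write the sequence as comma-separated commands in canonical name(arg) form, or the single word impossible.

move(1), face(S)

key: position moved to (6,4) AND the heading swung to S — translation plus rotation needed
from: (5, 4) facing right
t=1 move(1) ⇒ (6, 4) facing right
t=2 face(S) ⇒ (6, 4) facing down
uniquely the one of 49 2-step routes that fits.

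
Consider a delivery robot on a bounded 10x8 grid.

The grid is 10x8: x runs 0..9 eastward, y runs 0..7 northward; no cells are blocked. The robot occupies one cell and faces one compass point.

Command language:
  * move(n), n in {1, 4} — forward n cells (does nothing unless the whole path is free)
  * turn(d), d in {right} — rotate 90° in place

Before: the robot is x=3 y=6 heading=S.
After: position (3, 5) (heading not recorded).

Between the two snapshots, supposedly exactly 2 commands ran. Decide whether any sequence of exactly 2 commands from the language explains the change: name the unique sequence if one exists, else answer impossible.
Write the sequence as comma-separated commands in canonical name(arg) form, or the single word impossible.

move(1), turn(right)

key: order matters: swapping move(1) and turn(right) lands elsewhere
start: x=3 y=6 heading=S
step 1 (move(1)): x=3 y=5 heading=S
step 2 (turn(right)): x=3 y=5 heading=W
no other 2-command option fits: unique.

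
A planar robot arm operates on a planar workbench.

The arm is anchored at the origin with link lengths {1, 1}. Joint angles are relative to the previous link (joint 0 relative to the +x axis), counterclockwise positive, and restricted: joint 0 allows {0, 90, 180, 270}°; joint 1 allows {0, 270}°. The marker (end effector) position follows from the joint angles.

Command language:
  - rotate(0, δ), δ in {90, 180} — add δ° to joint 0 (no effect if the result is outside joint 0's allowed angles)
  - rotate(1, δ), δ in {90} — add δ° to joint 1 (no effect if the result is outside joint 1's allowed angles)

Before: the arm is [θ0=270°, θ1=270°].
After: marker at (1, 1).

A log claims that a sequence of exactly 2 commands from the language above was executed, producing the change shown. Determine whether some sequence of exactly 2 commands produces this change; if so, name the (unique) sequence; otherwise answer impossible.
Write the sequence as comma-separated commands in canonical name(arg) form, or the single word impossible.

t0: [θ0=270°, θ1=270°]
t=1 rotate(0, 90) ⇒ [θ0=0°, θ1=270°]
t=2 rotate(0, 90) ⇒ [θ0=90°, θ1=270°]
uniquely the one of 9 2-step routes that fits.

rotate(0, 90), rotate(0, 90)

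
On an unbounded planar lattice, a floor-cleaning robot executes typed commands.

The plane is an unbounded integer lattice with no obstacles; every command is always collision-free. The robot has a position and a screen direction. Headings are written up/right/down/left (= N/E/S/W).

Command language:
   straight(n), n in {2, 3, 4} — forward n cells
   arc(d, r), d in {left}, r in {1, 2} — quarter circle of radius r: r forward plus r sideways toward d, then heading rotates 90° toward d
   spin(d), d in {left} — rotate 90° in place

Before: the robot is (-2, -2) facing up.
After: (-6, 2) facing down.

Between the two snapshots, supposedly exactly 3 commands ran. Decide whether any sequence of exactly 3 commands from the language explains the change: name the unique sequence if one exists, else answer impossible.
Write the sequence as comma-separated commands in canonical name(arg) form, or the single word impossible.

key: running arc(left, 2) before straight(4) would end elsewhere — order is forced
initial: (-2, -2) facing up
t=1 straight(4) ⇒ (-2, 2) facing up
t=2 arc(left, 2) ⇒ (-4, 4) facing left
t=3 arc(left, 2) ⇒ (-6, 2) facing down
uniquely the one of 216 3-step routes that fits.

straight(4), arc(left, 2), arc(left, 2)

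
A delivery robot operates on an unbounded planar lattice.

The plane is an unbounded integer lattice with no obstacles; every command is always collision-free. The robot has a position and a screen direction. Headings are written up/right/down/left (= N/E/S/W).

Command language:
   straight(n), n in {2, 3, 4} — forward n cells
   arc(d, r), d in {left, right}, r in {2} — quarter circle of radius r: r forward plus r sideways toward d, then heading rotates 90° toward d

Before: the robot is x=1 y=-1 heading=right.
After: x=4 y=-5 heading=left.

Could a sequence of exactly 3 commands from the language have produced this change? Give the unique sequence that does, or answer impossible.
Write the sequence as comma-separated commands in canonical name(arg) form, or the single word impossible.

key: order matters: swapping straight(3) and arc(right, 2) lands elsewhere
begin: x=1 y=-1 heading=right
1. straight(3) → x=4 y=-1 heading=right
2. arc(right, 2) → x=6 y=-3 heading=down
3. arc(right, 2) → x=4 y=-5 heading=left
no other 3-command option fits: unique.

straight(3), arc(right, 2), arc(right, 2)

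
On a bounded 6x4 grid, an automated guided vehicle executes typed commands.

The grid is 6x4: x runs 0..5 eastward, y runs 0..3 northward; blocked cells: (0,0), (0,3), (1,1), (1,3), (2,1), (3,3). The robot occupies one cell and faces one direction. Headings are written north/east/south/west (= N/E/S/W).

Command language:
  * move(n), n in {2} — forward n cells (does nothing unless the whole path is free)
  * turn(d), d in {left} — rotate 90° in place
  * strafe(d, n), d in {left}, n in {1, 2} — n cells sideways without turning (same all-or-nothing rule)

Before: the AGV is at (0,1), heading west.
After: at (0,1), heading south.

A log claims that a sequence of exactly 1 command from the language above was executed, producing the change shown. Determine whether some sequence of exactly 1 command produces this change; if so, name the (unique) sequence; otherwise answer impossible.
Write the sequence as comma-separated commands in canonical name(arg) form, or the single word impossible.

key: (0,1) unchanged — the single command moves nothing
start: at (0,1), heading west
t=1 turn(left) ⇒ at (0,1), heading south
all 4 alternatives checked — unique.

turn(left)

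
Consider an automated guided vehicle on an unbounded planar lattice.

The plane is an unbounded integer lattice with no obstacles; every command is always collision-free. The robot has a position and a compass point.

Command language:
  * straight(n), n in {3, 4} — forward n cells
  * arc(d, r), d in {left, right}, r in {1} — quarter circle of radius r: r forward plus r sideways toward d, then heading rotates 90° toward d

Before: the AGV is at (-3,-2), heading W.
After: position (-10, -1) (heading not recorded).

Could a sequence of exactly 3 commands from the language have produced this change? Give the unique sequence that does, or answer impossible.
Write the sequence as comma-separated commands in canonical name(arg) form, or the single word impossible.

key: order matters: swapping straight(3) and arc(right, 1) lands elsewhere
start: at (-3,-2), heading W
[1] after straight(3): at (-6,-2), heading W
[2] after straight(3): at (-9,-2), heading W
[3] after arc(right, 1): at (-10,-1), heading N
uniquely the one of 64 3-step routes that fits.

straight(3), straight(3), arc(right, 1)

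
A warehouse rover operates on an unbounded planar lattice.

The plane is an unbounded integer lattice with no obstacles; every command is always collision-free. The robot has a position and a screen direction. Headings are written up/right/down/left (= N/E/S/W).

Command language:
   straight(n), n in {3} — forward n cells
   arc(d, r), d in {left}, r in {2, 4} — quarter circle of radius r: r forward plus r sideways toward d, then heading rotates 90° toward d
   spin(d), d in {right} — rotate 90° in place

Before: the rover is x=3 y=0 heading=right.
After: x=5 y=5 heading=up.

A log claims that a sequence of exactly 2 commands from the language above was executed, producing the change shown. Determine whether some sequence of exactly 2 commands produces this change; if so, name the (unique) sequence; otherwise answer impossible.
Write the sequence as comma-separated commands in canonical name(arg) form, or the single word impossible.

key: position moved to (5,5) AND the heading swung to N — translation plus rotation needed
start: x=3 y=0 heading=right
t=1 arc(left, 2) ⇒ x=5 y=2 heading=up
t=2 straight(3) ⇒ x=5 y=5 heading=up
no other 2-command option fits: unique.

arc(left, 2), straight(3)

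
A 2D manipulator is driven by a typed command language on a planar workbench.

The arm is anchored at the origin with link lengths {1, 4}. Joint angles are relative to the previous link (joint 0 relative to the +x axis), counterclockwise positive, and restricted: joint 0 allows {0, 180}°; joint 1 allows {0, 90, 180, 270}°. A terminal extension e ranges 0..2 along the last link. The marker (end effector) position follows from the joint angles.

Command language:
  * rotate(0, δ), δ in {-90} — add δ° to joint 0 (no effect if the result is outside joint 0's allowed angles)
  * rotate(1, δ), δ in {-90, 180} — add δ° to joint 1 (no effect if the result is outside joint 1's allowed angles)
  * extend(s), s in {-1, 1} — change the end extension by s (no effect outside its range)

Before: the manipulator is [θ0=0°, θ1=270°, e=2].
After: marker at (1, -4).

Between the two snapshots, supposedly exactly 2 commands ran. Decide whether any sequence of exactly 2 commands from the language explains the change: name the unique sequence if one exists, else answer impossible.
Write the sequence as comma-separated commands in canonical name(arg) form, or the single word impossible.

extend(-1), extend(-1)

begin: [θ0=0°, θ1=270°, e=2]
[1] after extend(-1): [θ0=0°, θ1=270°, e=1]
[2] after extend(-1): [θ0=0°, θ1=270°, e=0]
uniquely the one of 25 2-step routes that fits.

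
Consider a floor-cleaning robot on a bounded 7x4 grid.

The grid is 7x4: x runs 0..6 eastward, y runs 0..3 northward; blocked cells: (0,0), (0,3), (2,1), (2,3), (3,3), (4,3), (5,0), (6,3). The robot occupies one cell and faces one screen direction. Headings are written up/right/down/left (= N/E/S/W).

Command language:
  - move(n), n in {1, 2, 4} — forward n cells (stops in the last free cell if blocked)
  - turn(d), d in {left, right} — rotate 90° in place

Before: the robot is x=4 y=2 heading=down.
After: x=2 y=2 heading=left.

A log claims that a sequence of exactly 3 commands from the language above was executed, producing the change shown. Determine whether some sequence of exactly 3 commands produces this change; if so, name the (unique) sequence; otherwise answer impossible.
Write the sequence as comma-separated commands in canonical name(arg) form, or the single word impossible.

turn(right), move(1), move(1)

key: position moved to (2,2) AND the heading swung to W — translation plus rotation needed
from: x=4 y=2 heading=down
t=1 turn(right) ⇒ x=4 y=2 heading=left
t=2 move(1) ⇒ x=3 y=2 heading=left
t=3 move(1) ⇒ x=2 y=2 heading=left
uniquely the one of 125 3-step routes that fits.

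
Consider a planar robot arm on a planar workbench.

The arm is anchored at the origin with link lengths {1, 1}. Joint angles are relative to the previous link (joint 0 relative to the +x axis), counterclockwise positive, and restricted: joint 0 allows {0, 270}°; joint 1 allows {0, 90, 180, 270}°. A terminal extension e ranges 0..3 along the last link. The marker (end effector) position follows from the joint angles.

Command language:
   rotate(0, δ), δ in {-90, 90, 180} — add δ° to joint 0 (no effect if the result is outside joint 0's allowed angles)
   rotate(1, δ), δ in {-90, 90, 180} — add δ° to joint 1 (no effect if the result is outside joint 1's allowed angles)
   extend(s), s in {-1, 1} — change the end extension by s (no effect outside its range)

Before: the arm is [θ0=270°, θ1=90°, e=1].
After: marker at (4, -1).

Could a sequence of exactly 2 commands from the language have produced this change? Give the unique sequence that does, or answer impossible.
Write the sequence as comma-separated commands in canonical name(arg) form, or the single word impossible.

extend(1), extend(1)

begin: [θ0=270°, θ1=90°, e=1]
step 1 (extend(1)): [θ0=270°, θ1=90°, e=2]
step 2 (extend(1)): [θ0=270°, θ1=90°, e=3]
all 64 alternatives checked — unique.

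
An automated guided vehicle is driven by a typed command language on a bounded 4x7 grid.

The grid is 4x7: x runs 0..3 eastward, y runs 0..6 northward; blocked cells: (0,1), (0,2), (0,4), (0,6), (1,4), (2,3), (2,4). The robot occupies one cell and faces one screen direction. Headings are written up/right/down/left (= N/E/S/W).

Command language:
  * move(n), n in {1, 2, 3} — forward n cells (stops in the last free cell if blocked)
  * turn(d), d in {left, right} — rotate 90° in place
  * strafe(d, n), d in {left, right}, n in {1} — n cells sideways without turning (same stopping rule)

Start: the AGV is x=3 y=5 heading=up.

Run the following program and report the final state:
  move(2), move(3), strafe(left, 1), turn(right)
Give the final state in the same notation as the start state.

from: x=3 y=5 heading=up
[1] after move(2): x=3 y=6 heading=up
[2] after move(3): x=3 y=6 heading=up
[3] after strafe(left, 1): x=2 y=6 heading=up
[4] after turn(right): x=2 y=6 heading=right

x=2 y=6 heading=right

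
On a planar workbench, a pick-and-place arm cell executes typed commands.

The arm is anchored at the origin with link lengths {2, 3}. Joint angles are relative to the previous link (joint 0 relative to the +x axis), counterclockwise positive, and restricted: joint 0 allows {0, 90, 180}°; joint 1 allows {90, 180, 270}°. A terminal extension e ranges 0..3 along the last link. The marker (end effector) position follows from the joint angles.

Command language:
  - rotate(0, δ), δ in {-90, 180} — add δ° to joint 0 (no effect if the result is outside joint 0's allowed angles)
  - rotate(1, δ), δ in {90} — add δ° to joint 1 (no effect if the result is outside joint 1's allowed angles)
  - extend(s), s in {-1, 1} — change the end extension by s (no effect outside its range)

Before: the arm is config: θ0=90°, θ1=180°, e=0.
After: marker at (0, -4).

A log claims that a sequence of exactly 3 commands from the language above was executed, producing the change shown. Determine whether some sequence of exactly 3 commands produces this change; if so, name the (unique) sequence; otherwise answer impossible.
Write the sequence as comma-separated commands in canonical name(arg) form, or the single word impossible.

begin: config: θ0=90°, θ1=180°, e=0
1. extend(1) → config: θ0=90°, θ1=180°, e=1
2. extend(1) → config: θ0=90°, θ1=180°, e=2
3. extend(1) → config: θ0=90°, θ1=180°, e=3
no rival 3-sequence matches.

extend(1), extend(1), extend(1)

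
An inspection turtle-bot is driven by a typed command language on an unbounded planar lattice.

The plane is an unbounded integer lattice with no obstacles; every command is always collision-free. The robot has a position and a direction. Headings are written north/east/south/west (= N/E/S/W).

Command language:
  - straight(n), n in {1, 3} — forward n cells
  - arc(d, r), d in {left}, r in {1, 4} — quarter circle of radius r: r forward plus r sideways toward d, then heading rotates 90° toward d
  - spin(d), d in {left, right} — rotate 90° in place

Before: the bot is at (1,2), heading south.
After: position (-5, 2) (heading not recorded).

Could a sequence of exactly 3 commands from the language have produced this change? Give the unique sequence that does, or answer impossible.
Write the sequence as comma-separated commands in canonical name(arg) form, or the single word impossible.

spin(right), straight(3), straight(3)

key: running straight(3) before spin(right) would end elsewhere — order is forced
t0: at (1,2), heading south
step 1 (spin(right)): at (1,2), heading west
step 2 (straight(3)): at (-2,2), heading west
step 3 (straight(3)): at (-5,2), heading west
all 216 alternatives checked — unique.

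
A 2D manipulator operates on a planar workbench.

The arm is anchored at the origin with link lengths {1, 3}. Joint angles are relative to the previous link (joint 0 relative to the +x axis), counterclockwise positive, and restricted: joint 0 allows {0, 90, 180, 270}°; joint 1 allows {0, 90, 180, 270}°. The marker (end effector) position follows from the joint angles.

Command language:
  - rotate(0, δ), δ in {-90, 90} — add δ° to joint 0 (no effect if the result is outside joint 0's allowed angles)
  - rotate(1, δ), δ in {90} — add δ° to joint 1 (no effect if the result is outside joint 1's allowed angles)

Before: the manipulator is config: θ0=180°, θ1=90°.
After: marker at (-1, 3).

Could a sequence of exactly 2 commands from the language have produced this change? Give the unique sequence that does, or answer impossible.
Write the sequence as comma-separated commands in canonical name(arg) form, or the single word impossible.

t0: config: θ0=180°, θ1=90°
step 1 (rotate(1, 90)): config: θ0=180°, θ1=180°
step 2 (rotate(1, 90)): config: θ0=180°, θ1=270°
no rival 2-sequence matches.

rotate(1, 90), rotate(1, 90)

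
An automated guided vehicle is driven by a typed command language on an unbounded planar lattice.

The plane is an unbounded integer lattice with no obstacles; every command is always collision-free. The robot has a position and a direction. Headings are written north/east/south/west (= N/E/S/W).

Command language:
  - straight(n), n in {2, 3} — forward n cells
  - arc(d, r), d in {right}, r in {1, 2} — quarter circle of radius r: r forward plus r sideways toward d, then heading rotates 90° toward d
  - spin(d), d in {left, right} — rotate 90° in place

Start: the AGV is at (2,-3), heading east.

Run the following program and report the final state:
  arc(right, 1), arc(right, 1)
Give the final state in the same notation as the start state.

at (2,-5), heading west

start: at (2,-3), heading east
step 1 (arc(right, 1)): at (3,-4), heading south
step 2 (arc(right, 1)): at (2,-5), heading west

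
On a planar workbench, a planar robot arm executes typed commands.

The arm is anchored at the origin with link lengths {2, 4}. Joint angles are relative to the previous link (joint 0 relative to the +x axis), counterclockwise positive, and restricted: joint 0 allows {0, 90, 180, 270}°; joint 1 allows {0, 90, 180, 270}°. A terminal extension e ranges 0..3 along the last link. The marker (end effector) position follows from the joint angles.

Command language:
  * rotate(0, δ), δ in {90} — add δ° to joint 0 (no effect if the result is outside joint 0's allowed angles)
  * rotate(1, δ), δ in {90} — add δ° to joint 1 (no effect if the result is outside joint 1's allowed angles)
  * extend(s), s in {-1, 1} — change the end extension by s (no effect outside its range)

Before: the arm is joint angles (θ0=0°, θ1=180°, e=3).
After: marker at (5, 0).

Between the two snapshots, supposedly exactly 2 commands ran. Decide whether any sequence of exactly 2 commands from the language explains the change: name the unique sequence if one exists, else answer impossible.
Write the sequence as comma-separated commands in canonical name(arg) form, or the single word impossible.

rotate(0, 90), rotate(0, 90)

begin: joint angles (θ0=0°, θ1=180°, e=3)
[1] after rotate(0, 90): joint angles (θ0=90°, θ1=180°, e=3)
[2] after rotate(0, 90): joint angles (θ0=180°, θ1=180°, e=3)
uniquely the one of 16 2-step routes that fits.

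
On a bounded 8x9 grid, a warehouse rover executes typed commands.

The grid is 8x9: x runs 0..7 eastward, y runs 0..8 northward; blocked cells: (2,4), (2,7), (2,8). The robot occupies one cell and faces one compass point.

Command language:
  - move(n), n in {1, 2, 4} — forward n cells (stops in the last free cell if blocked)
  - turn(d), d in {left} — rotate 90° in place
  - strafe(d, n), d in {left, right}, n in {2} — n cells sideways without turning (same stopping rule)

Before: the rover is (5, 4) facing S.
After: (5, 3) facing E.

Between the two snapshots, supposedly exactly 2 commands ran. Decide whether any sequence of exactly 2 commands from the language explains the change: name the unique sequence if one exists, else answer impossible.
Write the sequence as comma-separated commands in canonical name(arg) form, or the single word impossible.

move(1), turn(left)

key: position moved to (5,3) AND the heading swung to E — translation plus rotation needed
from: (5, 4) facing S
t=1 move(1) ⇒ (5, 3) facing S
t=2 turn(left) ⇒ (5, 3) facing E
no rival 2-sequence matches.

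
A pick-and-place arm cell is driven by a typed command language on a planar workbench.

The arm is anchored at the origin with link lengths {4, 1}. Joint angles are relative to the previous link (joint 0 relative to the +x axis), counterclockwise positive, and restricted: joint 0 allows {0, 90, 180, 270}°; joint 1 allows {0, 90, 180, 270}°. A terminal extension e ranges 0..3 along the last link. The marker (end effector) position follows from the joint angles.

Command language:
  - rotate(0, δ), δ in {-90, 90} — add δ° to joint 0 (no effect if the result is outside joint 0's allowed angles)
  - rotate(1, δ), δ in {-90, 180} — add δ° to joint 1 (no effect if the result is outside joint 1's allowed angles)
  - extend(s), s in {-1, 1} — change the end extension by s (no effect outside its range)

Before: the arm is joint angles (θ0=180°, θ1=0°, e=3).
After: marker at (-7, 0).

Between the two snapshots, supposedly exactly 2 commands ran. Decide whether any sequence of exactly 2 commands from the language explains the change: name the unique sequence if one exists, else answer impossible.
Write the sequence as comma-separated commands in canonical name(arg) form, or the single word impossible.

key: order matters: swapping extend(1) and extend(-1) lands elsewhere
t0: joint angles (θ0=180°, θ1=0°, e=3)
t=1 extend(1) ⇒ joint angles (θ0=180°, θ1=0°, e=3)
t=2 extend(-1) ⇒ joint angles (θ0=180°, θ1=0°, e=2)
no other 2-command option fits: unique.

extend(1), extend(-1)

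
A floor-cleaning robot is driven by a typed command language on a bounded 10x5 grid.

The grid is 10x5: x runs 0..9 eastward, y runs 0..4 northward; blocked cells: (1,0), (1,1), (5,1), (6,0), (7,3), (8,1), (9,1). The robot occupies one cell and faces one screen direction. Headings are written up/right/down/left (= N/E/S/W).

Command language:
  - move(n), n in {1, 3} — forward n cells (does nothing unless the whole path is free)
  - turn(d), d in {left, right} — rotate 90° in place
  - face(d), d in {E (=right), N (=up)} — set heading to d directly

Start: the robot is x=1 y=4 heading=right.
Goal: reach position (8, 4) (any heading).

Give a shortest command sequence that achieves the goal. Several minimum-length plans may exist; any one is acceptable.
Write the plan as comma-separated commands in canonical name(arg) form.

t0: x=1 y=4 heading=right
[1] after move(1): x=2 y=4 heading=right
[2] after move(3): x=5 y=4 heading=right
[3] after move(3): x=8 y=4 heading=right
nothing shorter than 3 reaches the goal.

move(1), move(3), move(3)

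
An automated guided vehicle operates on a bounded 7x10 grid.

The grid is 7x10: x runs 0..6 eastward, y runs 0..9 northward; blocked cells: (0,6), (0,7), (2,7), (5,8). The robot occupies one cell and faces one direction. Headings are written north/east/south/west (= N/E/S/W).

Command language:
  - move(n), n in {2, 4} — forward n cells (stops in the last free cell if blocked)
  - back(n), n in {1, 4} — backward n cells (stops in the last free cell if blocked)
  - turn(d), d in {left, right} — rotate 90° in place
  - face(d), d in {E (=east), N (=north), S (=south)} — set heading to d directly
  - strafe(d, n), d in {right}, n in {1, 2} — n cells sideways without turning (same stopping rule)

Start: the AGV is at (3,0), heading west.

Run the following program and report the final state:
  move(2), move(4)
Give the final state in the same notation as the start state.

t0: at (3,0), heading west
t=1 move(2) ⇒ at (1,0), heading west
t=2 move(4) ⇒ at (0,0), heading west

at (0,0), heading west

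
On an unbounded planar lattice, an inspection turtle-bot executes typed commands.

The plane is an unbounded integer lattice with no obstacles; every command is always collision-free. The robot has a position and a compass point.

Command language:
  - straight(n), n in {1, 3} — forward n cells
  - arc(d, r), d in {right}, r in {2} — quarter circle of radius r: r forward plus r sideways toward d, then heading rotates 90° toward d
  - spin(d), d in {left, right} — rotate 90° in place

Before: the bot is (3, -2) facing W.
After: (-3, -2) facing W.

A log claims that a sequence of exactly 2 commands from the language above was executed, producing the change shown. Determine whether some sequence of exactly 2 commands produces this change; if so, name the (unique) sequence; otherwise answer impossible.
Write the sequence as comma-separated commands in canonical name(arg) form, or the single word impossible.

key: heading stays W — no command in the sequence turns
initial: (3, -2) facing W
t=1 straight(3) ⇒ (0, -2) facing W
t=2 straight(3) ⇒ (-3, -2) facing W
all 25 alternatives checked — unique.

straight(3), straight(3)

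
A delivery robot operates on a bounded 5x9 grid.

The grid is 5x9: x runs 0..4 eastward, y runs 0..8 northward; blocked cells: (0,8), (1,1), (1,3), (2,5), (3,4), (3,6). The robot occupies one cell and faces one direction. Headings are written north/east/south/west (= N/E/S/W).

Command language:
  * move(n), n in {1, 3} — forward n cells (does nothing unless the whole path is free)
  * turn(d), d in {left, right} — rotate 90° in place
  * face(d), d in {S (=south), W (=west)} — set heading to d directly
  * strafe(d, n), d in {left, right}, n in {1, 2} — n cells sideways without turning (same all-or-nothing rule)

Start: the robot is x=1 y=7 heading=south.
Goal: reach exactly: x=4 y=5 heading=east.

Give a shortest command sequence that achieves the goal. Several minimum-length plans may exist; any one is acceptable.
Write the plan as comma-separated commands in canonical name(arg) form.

turn(left), move(3), strafe(right, 2)

begin: x=1 y=7 heading=south
step 1 (turn(left)): x=1 y=7 heading=east
step 2 (move(3)): x=4 y=7 heading=east
step 3 (strafe(right, 2)): x=4 y=5 heading=east
minimal: 3 command(s), checked below 3.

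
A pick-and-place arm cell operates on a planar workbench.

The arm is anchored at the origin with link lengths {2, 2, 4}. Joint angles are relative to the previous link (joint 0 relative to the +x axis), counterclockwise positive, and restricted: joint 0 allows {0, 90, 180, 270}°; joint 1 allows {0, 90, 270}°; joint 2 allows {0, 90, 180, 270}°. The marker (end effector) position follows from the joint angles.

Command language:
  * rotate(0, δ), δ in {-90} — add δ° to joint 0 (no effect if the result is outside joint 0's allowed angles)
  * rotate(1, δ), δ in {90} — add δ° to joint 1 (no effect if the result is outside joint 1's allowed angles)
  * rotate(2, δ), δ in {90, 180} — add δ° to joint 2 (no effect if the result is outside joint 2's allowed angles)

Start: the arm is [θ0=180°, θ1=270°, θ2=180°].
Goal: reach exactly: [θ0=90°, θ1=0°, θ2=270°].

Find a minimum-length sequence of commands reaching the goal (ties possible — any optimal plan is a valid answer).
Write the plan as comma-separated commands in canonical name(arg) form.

initial: [θ0=180°, θ1=270°, θ2=180°]
step 1 (rotate(1, 90)): [θ0=180°, θ1=0°, θ2=180°]
step 2 (rotate(0, -90)): [θ0=90°, θ1=0°, θ2=180°]
step 3 (rotate(2, 90)): [θ0=90°, θ1=0°, θ2=270°]
nothing shorter than 3 reaches the goal.

rotate(1, 90), rotate(0, -90), rotate(2, 90)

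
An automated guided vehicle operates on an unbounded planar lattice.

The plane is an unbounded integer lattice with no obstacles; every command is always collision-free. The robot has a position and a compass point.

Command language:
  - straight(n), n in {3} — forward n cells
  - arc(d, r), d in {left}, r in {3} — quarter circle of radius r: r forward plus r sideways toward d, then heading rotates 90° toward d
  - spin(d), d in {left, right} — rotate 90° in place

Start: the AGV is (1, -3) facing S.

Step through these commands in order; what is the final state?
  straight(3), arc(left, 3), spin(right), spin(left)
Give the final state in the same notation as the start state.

(4, -9) facing E

from: (1, -3) facing S
t=1 straight(3) ⇒ (1, -6) facing S
t=2 arc(left, 3) ⇒ (4, -9) facing E
t=3 spin(right) ⇒ (4, -9) facing S
t=4 spin(left) ⇒ (4, -9) facing E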